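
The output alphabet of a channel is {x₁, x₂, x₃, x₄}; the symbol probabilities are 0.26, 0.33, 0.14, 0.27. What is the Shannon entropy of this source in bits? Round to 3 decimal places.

1.940 bits

H = −Σ pᵢ log₂ pᵢ.
−0.26·log₂(0.26) = 0.5053
−0.33·log₂(0.33) = 0.5278
−0.14·log₂(0.14) = 0.3971
−0.27·log₂(0.27) = 0.5100
Sum ≈ 1.9402 → 1.940 bits.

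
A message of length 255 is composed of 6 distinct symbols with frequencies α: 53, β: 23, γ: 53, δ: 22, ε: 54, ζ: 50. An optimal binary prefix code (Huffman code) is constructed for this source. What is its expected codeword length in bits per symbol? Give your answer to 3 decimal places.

Probabilities are the counts divided by 255.
Repeatedly combine the two least-probable nodes; the expected code length is the sum of the merged weights.
merge 22/255 + 23/255 → 3/17
merge 3/17 + 10/51 → 19/51
merge 53/255 + 53/255 → 106/255
merge 18/85 + 19/51 → 149/255
merge 106/255 + 149/255 → 1
L = 3/17 + 19/51 + 106/255 + 149/255 + 1 = 130/51 ≈ 2.549 bits/symbol.

2.549 bits/symbol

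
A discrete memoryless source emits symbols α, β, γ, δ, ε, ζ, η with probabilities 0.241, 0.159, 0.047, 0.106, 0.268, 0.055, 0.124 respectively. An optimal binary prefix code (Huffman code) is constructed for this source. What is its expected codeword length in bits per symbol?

2.593 bits/symbol

Repeatedly combine the two least-probable nodes; the expected code length is the sum of the merged weights.
merge 47/1000 + 11/200 → 51/500
merge 51/500 + 53/500 → 26/125
merge 31/250 + 159/1000 → 283/1000
merge 26/125 + 241/1000 → 449/1000
merge 67/250 + 283/1000 → 551/1000
merge 449/1000 + 551/1000 → 1
L = 51/500 + 26/125 + 283/1000 + 449/1000 + 551/1000 + 1 = 2593/1000 = 2.593 bits/symbol.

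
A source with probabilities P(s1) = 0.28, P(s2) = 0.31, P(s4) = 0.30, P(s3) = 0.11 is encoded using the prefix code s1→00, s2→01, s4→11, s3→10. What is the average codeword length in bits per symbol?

L̄ = Σ pᵢ·ℓᵢ = 0.28·2 + 0.31·2 + 0.30·2 + 0.11·2 = 2 bits/symbol.

2 bits/symbol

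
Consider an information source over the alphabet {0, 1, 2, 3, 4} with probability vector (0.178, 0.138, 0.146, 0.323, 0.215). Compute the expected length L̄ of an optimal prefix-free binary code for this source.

Repeatedly combine the two least-probable nodes; the expected code length is the sum of the merged weights.
merge 69/500 + 73/500 → 71/250
merge 89/500 + 43/200 → 393/1000
merge 71/250 + 323/1000 → 607/1000
merge 393/1000 + 607/1000 → 1
L = 71/250 + 393/1000 + 607/1000 + 1 = 571/250 = 2.284 bits/symbol.

2.284 bits/symbol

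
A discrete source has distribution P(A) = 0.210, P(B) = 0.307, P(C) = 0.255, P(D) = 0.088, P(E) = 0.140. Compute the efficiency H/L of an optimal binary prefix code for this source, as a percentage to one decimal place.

Entropy H = −Σ p log₂ p ≈ 2.2042 bits.
Huffman merges: 11/125+7/50→57/250; 21/100+57/250→219/500; 51/200+307/1000→281/500; 219/500+281/500→1. L = 557/250 ≈ 2.2280.
Efficiency = H/L = 2.2042/2.2280 = 98.9%.

98.9%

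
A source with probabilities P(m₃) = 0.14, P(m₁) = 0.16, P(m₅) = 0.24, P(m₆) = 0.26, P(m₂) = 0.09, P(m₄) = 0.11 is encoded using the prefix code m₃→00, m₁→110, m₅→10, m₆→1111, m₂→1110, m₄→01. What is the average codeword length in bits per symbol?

2.86 bits/symbol

L̄ = Σ pᵢ·ℓᵢ = 0.14·2 + 0.16·3 + 0.24·2 + 0.26·4 + 0.09·4 + 0.11·2 = 2.86 bits/symbol.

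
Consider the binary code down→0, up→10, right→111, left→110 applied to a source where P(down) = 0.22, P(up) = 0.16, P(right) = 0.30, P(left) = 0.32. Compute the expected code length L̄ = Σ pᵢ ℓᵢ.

2.4 bits/symbol

L̄ = Σ pᵢ·ℓᵢ = 0.22·1 + 0.16·2 + 0.30·3 + 0.32·3 = 2.4 bits/symbol.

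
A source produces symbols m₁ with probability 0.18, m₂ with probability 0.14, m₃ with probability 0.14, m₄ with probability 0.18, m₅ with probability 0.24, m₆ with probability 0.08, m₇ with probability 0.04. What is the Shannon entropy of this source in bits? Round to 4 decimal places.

2.6562 bits

H = −Σ pᵢ log₂ pᵢ.
−0.18·log₂(0.18) = 0.4453
−0.14·log₂(0.14) = 0.3971
−0.14·log₂(0.14) = 0.3971
−0.18·log₂(0.18) = 0.4453
−0.24·log₂(0.24) = 0.4941
−0.08·log₂(0.08) = 0.2915
−0.04·log₂(0.04) = 0.1858
Sum ≈ 2.6562 → 2.6562 bits.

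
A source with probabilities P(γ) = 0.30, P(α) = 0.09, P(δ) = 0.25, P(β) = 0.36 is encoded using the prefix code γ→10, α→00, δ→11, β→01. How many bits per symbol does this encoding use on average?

L̄ = Σ pᵢ·ℓᵢ = 0.30·2 + 0.09·2 + 0.25·2 + 0.36·2 = 2 bits/symbol.

2 bits/symbol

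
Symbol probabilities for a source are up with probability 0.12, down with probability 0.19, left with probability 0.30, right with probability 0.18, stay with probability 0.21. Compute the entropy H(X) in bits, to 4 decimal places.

H = −Σ pᵢ log₂ pᵢ.
−0.12·log₂(0.12) = 0.3671
−0.19·log₂(0.19) = 0.4552
−0.30·log₂(0.30) = 0.5211
−0.18·log₂(0.18) = 0.4453
−0.21·log₂(0.21) = 0.4728
Sum ≈ 2.2615 → 2.2615 bits.

2.2615 bits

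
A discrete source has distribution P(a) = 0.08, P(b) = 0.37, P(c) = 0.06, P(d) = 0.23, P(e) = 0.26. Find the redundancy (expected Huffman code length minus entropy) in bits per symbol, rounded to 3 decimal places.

Entropy H = −Σ p log₂ p ≈ 2.0587 bits.
Huffman merges: 3/50+2/25→7/50; 7/50+23/100→37/100; 13/50+37/100→63/100; 37/100+63/100→1. L = 107/50 ≈ 2.1400.
L − H = 2.1400 − 2.0587 = 0.081 bits.

0.081 bits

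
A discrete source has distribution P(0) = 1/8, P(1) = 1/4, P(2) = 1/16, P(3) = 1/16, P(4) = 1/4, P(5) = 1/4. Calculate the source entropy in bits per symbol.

Each probability is a power of 1/2, so log₂(1/p) is an integer.
H = Σ p·log₂(1/p) = 1/8·3 + 1/4·2 + 1/16·4 + 1/16·4 + 1/4·2 + 1/4·2 = 2.375 bits.

2.375 bits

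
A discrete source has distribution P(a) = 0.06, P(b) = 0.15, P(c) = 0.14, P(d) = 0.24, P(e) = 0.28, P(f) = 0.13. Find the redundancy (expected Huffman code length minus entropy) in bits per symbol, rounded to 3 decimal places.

0.038 bits

Entropy H = −Σ p log₂ p ≈ 2.4422 bits.
Huffman merges: 3/50+13/100→19/100; 7/50+3/20→29/100; 19/100+6/25→43/100; 7/25+29/100→57/100; 43/100+57/100→1. L = 62/25 ≈ 2.4800.
L − H = 2.4800 − 2.4422 = 0.038 bits.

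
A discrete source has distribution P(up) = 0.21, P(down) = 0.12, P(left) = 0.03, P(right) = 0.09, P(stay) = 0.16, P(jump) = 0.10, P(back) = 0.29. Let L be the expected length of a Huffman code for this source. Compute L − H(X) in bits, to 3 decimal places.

0.043 bits

Entropy H = −Σ p log₂ p ≈ 2.5774 bits.
Huffman merges: 3/100+9/100→3/25; 1/10+3/25→11/50; 3/25+4/25→7/25; 21/100+11/50→43/100; 7/25+29/100→57/100; 43/100+57/100→1. L = 131/50 ≈ 2.6200.
L − H = 2.6200 − 2.5774 = 0.043 bits.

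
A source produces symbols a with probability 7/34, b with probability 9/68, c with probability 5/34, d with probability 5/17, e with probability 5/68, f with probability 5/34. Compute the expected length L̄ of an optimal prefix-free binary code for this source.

2.5 bits/symbol

Repeatedly combine the two least-probable nodes; the expected code length is the sum of the merged weights.
merge 5/68 + 9/68 → 7/34
merge 5/34 + 5/34 → 5/17
merge 7/34 + 7/34 → 7/17
merge 5/17 + 5/17 → 10/17
merge 7/17 + 10/17 → 1
L = 7/34 + 5/17 + 7/17 + 10/17 + 1 = 5/2 = 2.5 bits/symbol.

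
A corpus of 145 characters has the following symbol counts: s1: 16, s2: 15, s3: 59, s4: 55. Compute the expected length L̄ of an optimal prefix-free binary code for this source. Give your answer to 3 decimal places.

Probabilities are the counts divided by 145.
Repeatedly combine the two least-probable nodes; the expected code length is the sum of the merged weights.
merge 3/29 + 16/145 → 31/145
merge 31/145 + 11/29 → 86/145
merge 59/145 + 86/145 → 1
L = 31/145 + 86/145 + 1 = 262/145 ≈ 1.807 bits/symbol.

1.807 bits/symbol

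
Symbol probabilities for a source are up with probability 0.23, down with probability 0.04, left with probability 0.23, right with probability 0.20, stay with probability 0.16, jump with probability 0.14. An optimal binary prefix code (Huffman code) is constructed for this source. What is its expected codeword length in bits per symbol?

2.52 bits/symbol

Repeatedly combine the two least-probable nodes; the expected code length is the sum of the merged weights.
merge 1/25 + 7/50 → 9/50
merge 4/25 + 9/50 → 17/50
merge 1/5 + 23/100 → 43/100
merge 23/100 + 17/50 → 57/100
merge 43/100 + 57/100 → 1
L = 9/50 + 17/50 + 43/100 + 57/100 + 1 = 63/25 = 2.52 bits/symbol.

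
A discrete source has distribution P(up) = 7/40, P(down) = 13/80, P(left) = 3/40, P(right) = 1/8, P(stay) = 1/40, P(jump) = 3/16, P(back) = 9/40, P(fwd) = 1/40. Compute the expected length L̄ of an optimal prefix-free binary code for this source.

2.7625 bits/symbol

Repeatedly combine the two least-probable nodes; the expected code length is the sum of the merged weights.
merge 1/40 + 1/40 → 1/20
merge 1/20 + 3/40 → 1/8
merge 1/8 + 1/8 → 1/4
merge 13/80 + 7/40 → 27/80
merge 3/16 + 9/40 → 33/80
merge 1/4 + 27/80 → 47/80
merge 33/80 + 47/80 → 1
L = 1/20 + 1/8 + 1/4 + 27/80 + 33/80 + 47/80 + 1 = 221/80 = 2.7625 bits/symbol.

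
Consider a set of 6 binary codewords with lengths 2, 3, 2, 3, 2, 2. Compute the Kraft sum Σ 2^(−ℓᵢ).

With common denominator 2^3 = 8: Σ 2^(−ℓᵢ) = 2/8 + 1/8 + 2/8 + 1/8 + 2/8 + 2/8 = 10/8 = 1.25.

1.25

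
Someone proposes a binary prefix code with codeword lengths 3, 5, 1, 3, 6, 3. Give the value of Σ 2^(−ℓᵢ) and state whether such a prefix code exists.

0.921875; yes

With common denominator 2^6 = 64: Σ 2^(−ℓᵢ) = 8/64 + 2/64 + 32/64 + 8/64 + 1/64 + 8/64 = 59/64 = 0.921875.
Kraft's inequality requires Σ ≤ 1; here Σ = 0.921875 ≤ 1, so such a prefix code exists.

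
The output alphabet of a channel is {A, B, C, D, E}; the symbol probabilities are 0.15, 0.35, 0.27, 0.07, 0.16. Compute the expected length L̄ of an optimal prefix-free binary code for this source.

Repeatedly combine the two least-probable nodes; the expected code length is the sum of the merged weights.
merge 7/100 + 3/20 → 11/50
merge 4/25 + 11/50 → 19/50
merge 27/100 + 7/20 → 31/50
merge 19/50 + 31/50 → 1
L = 11/50 + 19/50 + 31/50 + 1 = 111/50 = 2.22 bits/symbol.

2.22 bits/symbol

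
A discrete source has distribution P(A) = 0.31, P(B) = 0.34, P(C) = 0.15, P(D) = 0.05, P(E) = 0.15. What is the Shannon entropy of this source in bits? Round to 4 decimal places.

2.0902 bits

H = −Σ pᵢ log₂ pᵢ.
−0.31·log₂(0.31) = 0.5238
−0.34·log₂(0.34) = 0.5292
−0.15·log₂(0.15) = 0.4105
−0.05·log₂(0.05) = 0.2161
−0.15·log₂(0.15) = 0.4105
Sum ≈ 2.0902 → 2.0902 bits.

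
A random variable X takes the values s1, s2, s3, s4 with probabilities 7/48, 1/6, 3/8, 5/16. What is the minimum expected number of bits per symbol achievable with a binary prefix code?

1.9375 bits/symbol

Repeatedly combine the two least-probable nodes; the expected code length is the sum of the merged weights.
merge 7/48 + 1/6 → 5/16
merge 5/16 + 5/16 → 5/8
merge 3/8 + 5/8 → 1
L = 5/16 + 5/8 + 1 = 31/16 = 1.9375 bits/symbol.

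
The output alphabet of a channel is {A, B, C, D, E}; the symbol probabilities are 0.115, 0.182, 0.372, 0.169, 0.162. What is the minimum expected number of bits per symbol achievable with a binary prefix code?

2.256 bits/symbol

Repeatedly combine the two least-probable nodes; the expected code length is the sum of the merged weights.
merge 23/200 + 81/500 → 277/1000
merge 169/1000 + 91/500 → 351/1000
merge 277/1000 + 351/1000 → 157/250
merge 93/250 + 157/250 → 1
L = 277/1000 + 351/1000 + 157/250 + 1 = 282/125 = 2.256 bits/symbol.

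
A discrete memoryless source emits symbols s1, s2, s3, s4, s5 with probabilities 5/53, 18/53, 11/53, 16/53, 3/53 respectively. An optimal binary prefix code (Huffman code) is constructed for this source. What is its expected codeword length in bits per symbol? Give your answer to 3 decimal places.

2.151 bits/symbol

Repeatedly combine the two least-probable nodes; the expected code length is the sum of the merged weights.
merge 3/53 + 5/53 → 8/53
merge 8/53 + 11/53 → 19/53
merge 16/53 + 18/53 → 34/53
merge 19/53 + 34/53 → 1
L = 8/53 + 19/53 + 34/53 + 1 = 114/53 ≈ 2.151 bits/symbol.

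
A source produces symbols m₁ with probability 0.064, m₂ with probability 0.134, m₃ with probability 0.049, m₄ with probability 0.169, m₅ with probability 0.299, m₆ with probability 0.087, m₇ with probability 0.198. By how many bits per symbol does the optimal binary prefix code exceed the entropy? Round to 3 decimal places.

Entropy H = −Σ p log₂ p ≈ 2.5789 bits.
Huffman merges: 49/1000+8/125→113/1000; 87/1000+113/1000→1/5; 67/500+169/1000→303/1000; 99/500+1/5→199/500; 299/1000+303/1000→301/500; 199/500+301/500→1. L = 327/125 ≈ 2.6160.
L − H = 2.6160 − 2.5789 = 0.037 bits.

0.037 bits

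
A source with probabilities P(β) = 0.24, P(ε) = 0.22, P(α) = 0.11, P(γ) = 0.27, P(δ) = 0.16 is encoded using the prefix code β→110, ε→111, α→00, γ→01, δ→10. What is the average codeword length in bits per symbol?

L̄ = Σ pᵢ·ℓᵢ = 0.24·3 + 0.22·3 + 0.11·2 + 0.27·2 + 0.16·2 = 2.46 bits/symbol.

2.46 bits/symbol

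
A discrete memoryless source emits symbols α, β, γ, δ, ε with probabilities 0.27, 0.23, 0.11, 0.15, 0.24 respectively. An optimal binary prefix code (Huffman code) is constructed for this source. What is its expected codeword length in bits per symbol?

2.26 bits/symbol

Repeatedly combine the two least-probable nodes; the expected code length is the sum of the merged weights.
merge 11/100 + 3/20 → 13/50
merge 23/100 + 6/25 → 47/100
merge 13/50 + 27/100 → 53/100
merge 47/100 + 53/100 → 1
L = 13/50 + 47/100 + 53/100 + 1 = 113/50 = 2.26 bits/symbol.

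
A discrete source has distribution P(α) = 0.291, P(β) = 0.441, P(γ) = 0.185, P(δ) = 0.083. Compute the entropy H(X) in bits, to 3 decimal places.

1.788 bits

H = −Σ pᵢ log₂ pᵢ.
−0.291·log₂(0.291) = 0.5182
−0.441·log₂(0.441) = 0.5209
−0.185·log₂(0.185) = 0.4504
−0.083·log₂(0.083) = 0.2980
Sum ≈ 1.7875 → 1.788 bits.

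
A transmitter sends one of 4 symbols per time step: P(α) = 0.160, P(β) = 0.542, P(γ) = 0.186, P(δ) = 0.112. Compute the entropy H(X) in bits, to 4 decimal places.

1.7070 bits

H = −Σ pᵢ log₂ pᵢ.
−0.160·log₂(0.160) = 0.4230
−0.542·log₂(0.542) = 0.4789
−0.186·log₂(0.186) = 0.4514
−0.112·log₂(0.112) = 0.3537
Sum ≈ 1.7070 → 1.7070 bits.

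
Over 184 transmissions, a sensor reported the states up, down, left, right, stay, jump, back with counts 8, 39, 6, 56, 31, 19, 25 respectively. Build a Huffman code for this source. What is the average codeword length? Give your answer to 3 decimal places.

2.560 bits/symbol

Probabilities are the counts divided by 184.
Repeatedly combine the two least-probable nodes; the expected code length is the sum of the merged weights.
merge 3/92 + 1/23 → 7/92
merge 7/92 + 19/184 → 33/184
merge 25/184 + 31/184 → 7/23
merge 33/184 + 39/184 → 9/23
merge 7/23 + 7/23 → 14/23
merge 9/23 + 14/23 → 1
L = 7/92 + 33/184 + 7/23 + 9/23 + 14/23 + 1 = 471/184 ≈ 2.560 bits/symbol.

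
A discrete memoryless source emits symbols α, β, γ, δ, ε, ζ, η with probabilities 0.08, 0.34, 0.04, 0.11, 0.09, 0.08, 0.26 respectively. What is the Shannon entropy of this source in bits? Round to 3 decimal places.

2.466 bits

H = −Σ pᵢ log₂ pᵢ.
−0.08·log₂(0.08) = 0.2915
−0.34·log₂(0.34) = 0.5292
−0.04·log₂(0.04) = 0.1858
−0.11·log₂(0.11) = 0.3503
−0.09·log₂(0.09) = 0.3127
−0.08·log₂(0.08) = 0.2915
−0.26·log₂(0.26) = 0.5053
Sum ≈ 2.4662 → 2.466 bits.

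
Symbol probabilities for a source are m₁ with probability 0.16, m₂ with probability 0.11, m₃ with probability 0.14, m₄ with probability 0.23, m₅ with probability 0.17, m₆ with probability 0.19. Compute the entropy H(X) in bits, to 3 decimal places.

2.548 bits

H = −Σ pᵢ log₂ pᵢ.
−0.16·log₂(0.16) = 0.4230
−0.11·log₂(0.11) = 0.3503
−0.14·log₂(0.14) = 0.3971
−0.23·log₂(0.23) = 0.4877
−0.17·log₂(0.17) = 0.4346
−0.19·log₂(0.19) = 0.4552
Sum ≈ 2.5479 → 2.548 bits.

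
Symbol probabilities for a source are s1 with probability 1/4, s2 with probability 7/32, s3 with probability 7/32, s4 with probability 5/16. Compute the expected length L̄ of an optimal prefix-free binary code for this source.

Repeatedly combine the two least-probable nodes; the expected code length is the sum of the merged weights.
merge 7/32 + 7/32 → 7/16
merge 1/4 + 5/16 → 9/16
merge 7/16 + 9/16 → 1
L = 7/16 + 9/16 + 1 = 2 bits/symbol.

2 bits/symbol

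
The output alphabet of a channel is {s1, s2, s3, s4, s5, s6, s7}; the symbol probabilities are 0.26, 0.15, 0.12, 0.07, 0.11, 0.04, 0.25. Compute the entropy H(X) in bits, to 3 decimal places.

H = −Σ pᵢ log₂ pᵢ.
−0.26·log₂(0.26) = 0.5053
−0.15·log₂(0.15) = 0.4105
−0.12·log₂(0.12) = 0.3671
−0.07·log₂(0.07) = 0.2686
−0.11·log₂(0.11) = 0.3503
−0.04·log₂(0.04) = 0.1858
−0.25·log₂(0.25) = 0.5000
Sum ≈ 2.5875 → 2.587 bits.

2.587 bits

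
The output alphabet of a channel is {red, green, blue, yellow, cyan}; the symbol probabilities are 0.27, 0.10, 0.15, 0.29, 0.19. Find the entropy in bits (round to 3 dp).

2.226 bits

H = −Σ pᵢ log₂ pᵢ.
−0.27·log₂(0.27) = 0.5100
−0.10·log₂(0.10) = 0.3322
−0.15·log₂(0.15) = 0.4105
−0.29·log₂(0.29) = 0.5179
−0.19·log₂(0.19) = 0.4552
Sum ≈ 2.2259 → 2.226 bits.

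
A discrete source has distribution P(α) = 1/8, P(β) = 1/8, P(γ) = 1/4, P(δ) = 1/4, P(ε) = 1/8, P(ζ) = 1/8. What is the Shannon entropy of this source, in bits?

Each probability is a power of 1/2, so log₂(1/p) is an integer.
H = Σ p·log₂(1/p) = 1/8·3 + 1/8·3 + 1/4·2 + 1/4·2 + 1/8·3 + 1/8·3 = 2.5 bits.

2.5 bits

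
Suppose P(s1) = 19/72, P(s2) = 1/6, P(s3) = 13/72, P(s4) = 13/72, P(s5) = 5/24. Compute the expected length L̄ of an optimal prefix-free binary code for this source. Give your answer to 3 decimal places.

2.347 bits/symbol

Repeatedly combine the two least-probable nodes; the expected code length is the sum of the merged weights.
merge 1/6 + 13/72 → 25/72
merge 13/72 + 5/24 → 7/18
merge 19/72 + 25/72 → 11/18
merge 7/18 + 11/18 → 1
L = 25/72 + 7/18 + 11/18 + 1 = 169/72 ≈ 2.347 bits/symbol.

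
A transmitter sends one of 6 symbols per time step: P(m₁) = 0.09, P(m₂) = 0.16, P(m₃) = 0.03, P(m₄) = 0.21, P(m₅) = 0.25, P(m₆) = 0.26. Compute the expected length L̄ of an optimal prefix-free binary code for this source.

Repeatedly combine the two least-probable nodes; the expected code length is the sum of the merged weights.
merge 3/100 + 9/100 → 3/25
merge 3/25 + 4/25 → 7/25
merge 21/100 + 1/4 → 23/50
merge 13/50 + 7/25 → 27/50
merge 23/50 + 27/50 → 1
L = 3/25 + 7/25 + 23/50 + 27/50 + 1 = 12/5 = 2.4 bits/symbol.

2.4 bits/symbol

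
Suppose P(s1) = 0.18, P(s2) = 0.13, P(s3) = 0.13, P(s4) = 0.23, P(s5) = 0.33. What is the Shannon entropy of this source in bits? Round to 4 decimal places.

H = −Σ pᵢ log₂ pᵢ.
−0.18·log₂(0.18) = 0.4453
−0.13·log₂(0.13) = 0.3826
−0.13·log₂(0.13) = 0.3826
−0.23·log₂(0.23) = 0.4877
−0.33·log₂(0.33) = 0.5278
Sum ≈ 2.2261 → 2.2261 bits.

2.2261 bits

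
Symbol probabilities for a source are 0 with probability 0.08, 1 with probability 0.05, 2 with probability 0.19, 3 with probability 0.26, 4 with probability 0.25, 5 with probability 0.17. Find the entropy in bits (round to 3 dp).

H = −Σ pᵢ log₂ pᵢ.
−0.08·log₂(0.08) = 0.2915
−0.05·log₂(0.05) = 0.2161
−0.19·log₂(0.19) = 0.4552
−0.26·log₂(0.26) = 0.5053
−0.25·log₂(0.25) = 0.5000
−0.17·log₂(0.17) = 0.4346
Sum ≈ 2.4027 → 2.403 bits.

2.403 bits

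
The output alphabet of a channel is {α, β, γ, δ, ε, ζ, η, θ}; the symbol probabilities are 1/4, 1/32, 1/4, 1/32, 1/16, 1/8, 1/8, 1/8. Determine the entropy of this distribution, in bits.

2.6875 bits

Each probability is a power of 1/2, so log₂(1/p) is an integer.
H = Σ p·log₂(1/p) = 1/4·2 + 1/32·5 + 1/4·2 + 1/32·5 + 1/16·4 + 1/8·3 + 1/8·3 + 1/8·3 = 2.6875 bits.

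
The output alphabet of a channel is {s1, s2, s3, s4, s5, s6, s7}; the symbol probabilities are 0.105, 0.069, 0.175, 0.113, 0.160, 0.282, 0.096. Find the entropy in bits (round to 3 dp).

H = −Σ pᵢ log₂ pᵢ.
−0.105·log₂(0.105) = 0.3414
−0.069·log₂(0.069) = 0.2662
−0.175·log₂(0.175) = 0.4401
−0.113·log₂(0.113) = 0.3555
−0.160·log₂(0.160) = 0.4230
−0.282·log₂(0.282) = 0.5150
−0.096·log₂(0.096) = 0.3246
Sum ≈ 2.6656 → 2.666 bits.

2.666 bits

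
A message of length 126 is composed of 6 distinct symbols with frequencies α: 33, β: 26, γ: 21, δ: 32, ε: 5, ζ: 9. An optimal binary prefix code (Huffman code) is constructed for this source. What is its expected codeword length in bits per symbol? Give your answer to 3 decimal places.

2.389 bits/symbol

Probabilities are the counts divided by 126.
Repeatedly combine the two least-probable nodes; the expected code length is the sum of the merged weights.
merge 5/126 + 1/14 → 1/9
merge 1/9 + 1/6 → 5/18
merge 13/63 + 16/63 → 29/63
merge 11/42 + 5/18 → 34/63
merge 29/63 + 34/63 → 1
L = 1/9 + 5/18 + 29/63 + 34/63 + 1 = 43/18 ≈ 2.389 bits/symbol.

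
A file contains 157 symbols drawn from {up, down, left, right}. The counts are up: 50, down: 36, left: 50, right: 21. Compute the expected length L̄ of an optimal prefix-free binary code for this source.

2 bits/symbol

Probabilities are the counts divided by 157.
Repeatedly combine the two least-probable nodes; the expected code length is the sum of the merged weights.
merge 21/157 + 36/157 → 57/157
merge 50/157 + 50/157 → 100/157
merge 57/157 + 100/157 → 1
L = 57/157 + 100/157 + 1 = 2 bits/symbol.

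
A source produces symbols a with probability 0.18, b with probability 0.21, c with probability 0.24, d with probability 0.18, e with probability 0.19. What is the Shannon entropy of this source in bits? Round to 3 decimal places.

2.313 bits

H = −Σ pᵢ log₂ pᵢ.
−0.18·log₂(0.18) = 0.4453
−0.21·log₂(0.21) = 0.4728
−0.24·log₂(0.24) = 0.4941
−0.18·log₂(0.18) = 0.4453
−0.19·log₂(0.19) = 0.4552
Sum ≈ 2.3128 → 2.313 bits.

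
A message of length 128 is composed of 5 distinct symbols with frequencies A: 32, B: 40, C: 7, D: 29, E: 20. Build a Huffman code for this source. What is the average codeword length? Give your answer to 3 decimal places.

Probabilities are the counts divided by 128.
Repeatedly combine the two least-probable nodes; the expected code length is the sum of the merged weights.
merge 7/128 + 5/32 → 27/128
merge 27/128 + 29/128 → 7/16
merge 1/4 + 5/16 → 9/16
merge 7/16 + 9/16 → 1
L = 27/128 + 7/16 + 9/16 + 1 = 283/128 ≈ 2.211 bits/symbol.

2.211 bits/symbol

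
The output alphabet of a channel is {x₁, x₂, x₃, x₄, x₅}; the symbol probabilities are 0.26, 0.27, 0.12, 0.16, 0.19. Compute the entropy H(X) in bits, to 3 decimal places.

2.261 bits

H = −Σ pᵢ log₂ pᵢ.
−0.26·log₂(0.26) = 0.5053
−0.27·log₂(0.27) = 0.5100
−0.12·log₂(0.12) = 0.3671
−0.16·log₂(0.16) = 0.4230
−0.19·log₂(0.19) = 0.4552
Sum ≈ 2.2606 → 2.261 bits.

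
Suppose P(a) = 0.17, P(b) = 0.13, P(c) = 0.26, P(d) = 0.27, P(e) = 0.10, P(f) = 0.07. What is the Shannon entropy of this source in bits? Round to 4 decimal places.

2.4333 bits

H = −Σ pᵢ log₂ pᵢ.
−0.17·log₂(0.17) = 0.4346
−0.13·log₂(0.13) = 0.3826
−0.26·log₂(0.26) = 0.5053
−0.27·log₂(0.27) = 0.5100
−0.10·log₂(0.10) = 0.3322
−0.07·log₂(0.07) = 0.2686
Sum ≈ 2.4333 → 2.4333 bits.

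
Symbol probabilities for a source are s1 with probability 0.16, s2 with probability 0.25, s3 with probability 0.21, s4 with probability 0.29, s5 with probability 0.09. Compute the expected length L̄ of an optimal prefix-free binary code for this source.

Repeatedly combine the two least-probable nodes; the expected code length is the sum of the merged weights.
merge 9/100 + 4/25 → 1/4
merge 21/100 + 1/4 → 23/50
merge 1/4 + 29/100 → 27/50
merge 23/50 + 27/50 → 1
L = 1/4 + 23/50 + 27/50 + 1 = 9/4 = 2.25 bits/symbol.

2.25 bits/symbol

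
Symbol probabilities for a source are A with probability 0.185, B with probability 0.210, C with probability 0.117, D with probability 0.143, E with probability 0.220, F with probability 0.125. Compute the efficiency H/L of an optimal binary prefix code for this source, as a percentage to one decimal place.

98.9%

Entropy H = −Σ p log₂ p ≈ 2.5422 bits.
Huffman merges: 117/1000+1/8→121/500; 143/1000+37/200→41/125; 21/100+11/50→43/100; 121/500+41/125→57/100; 43/100+57/100→1. L = 257/100 ≈ 2.5700.
Efficiency = H/L = 2.5422/2.5700 = 98.9%.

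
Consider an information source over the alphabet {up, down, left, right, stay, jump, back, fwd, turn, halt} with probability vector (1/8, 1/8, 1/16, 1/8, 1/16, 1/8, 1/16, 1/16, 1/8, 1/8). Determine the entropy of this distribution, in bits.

Each probability is a power of 1/2, so log₂(1/p) is an integer.
H = Σ p·log₂(1/p) = 1/8·3 + 1/8·3 + 1/16·4 + 1/8·3 + 1/16·4 + 1/8·3 + 1/16·4 + 1/16·4 + 1/8·3 + 1/8·3 = 3.25 bits.

3.25 bits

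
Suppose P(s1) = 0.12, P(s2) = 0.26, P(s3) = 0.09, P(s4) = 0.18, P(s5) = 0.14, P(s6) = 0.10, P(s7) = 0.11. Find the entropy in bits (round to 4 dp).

2.7099 bits

H = −Σ pᵢ log₂ pᵢ.
−0.12·log₂(0.12) = 0.3671
−0.26·log₂(0.26) = 0.5053
−0.09·log₂(0.09) = 0.3127
−0.18·log₂(0.18) = 0.4453
−0.14·log₂(0.14) = 0.3971
−0.10·log₂(0.10) = 0.3322
−0.11·log₂(0.11) = 0.3503
Sum ≈ 2.7099 → 2.7099 bits.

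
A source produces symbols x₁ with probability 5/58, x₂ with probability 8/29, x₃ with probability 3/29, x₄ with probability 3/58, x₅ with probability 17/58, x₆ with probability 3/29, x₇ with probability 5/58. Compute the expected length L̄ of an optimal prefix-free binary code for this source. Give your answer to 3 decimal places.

2.569 bits/symbol

Repeatedly combine the two least-probable nodes; the expected code length is the sum of the merged weights.
merge 3/58 + 5/58 → 4/29
merge 5/58 + 3/29 → 11/58
merge 3/29 + 4/29 → 7/29
merge 11/58 + 7/29 → 25/58
merge 8/29 + 17/58 → 33/58
merge 25/58 + 33/58 → 1
L = 4/29 + 11/58 + 7/29 + 25/58 + 33/58 + 1 = 149/58 ≈ 2.569 bits/symbol.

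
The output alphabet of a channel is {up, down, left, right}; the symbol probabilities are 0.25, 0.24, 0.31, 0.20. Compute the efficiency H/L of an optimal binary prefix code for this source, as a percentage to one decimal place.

99.1%

Entropy H = −Σ p log₂ p ≈ 1.9823 bits.
Huffman merges: 1/5+6/25→11/25; 1/4+31/100→14/25; 11/25+14/25→1. L = 2 ≈ 2.0000.
Efficiency = H/L = 1.9823/2.0000 = 99.1%.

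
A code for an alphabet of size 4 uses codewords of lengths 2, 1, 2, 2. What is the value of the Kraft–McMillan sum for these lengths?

1.25

With common denominator 2^2 = 4: Σ 2^(−ℓᵢ) = 1/4 + 2/4 + 1/4 + 1/4 = 5/4 = 1.25.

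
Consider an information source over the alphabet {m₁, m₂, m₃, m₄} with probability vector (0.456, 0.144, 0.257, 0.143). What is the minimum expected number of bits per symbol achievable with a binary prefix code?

1.831 bits/symbol

Repeatedly combine the two least-probable nodes; the expected code length is the sum of the merged weights.
merge 143/1000 + 18/125 → 287/1000
merge 257/1000 + 287/1000 → 68/125
merge 57/125 + 68/125 → 1
L = 287/1000 + 68/125 + 1 = 1831/1000 = 1.831 bits/symbol.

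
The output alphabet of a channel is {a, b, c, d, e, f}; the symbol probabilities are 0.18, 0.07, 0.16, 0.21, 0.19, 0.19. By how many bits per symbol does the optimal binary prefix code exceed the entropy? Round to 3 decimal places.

Entropy H = −Σ p log₂ p ≈ 2.5202 bits.
Huffman merges: 7/100+4/25→23/100; 9/50+19/100→37/100; 19/100+21/100→2/5; 23/100+37/100→3/5; 2/5+3/5→1. L = 13/5 ≈ 2.6000.
L − H = 2.6000 − 2.5202 = 0.080 bits.

0.080 bits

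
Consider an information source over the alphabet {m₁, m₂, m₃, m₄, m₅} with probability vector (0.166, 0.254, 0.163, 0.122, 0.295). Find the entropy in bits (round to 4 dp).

2.2487 bits

H = −Σ pᵢ log₂ pᵢ.
−0.166·log₂(0.166) = 0.4301
−0.254·log₂(0.254) = 0.5022
−0.163·log₂(0.163) = 0.4266
−0.122·log₂(0.122) = 0.3703
−0.295·log₂(0.295) = 0.5196
Sum ≈ 2.2487 → 2.2487 bits.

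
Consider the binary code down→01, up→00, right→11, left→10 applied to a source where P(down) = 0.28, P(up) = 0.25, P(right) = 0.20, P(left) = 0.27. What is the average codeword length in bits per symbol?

L̄ = Σ pᵢ·ℓᵢ = 0.28·2 + 0.25·2 + 0.20·2 + 0.27·2 = 2 bits/symbol.

2 bits/symbol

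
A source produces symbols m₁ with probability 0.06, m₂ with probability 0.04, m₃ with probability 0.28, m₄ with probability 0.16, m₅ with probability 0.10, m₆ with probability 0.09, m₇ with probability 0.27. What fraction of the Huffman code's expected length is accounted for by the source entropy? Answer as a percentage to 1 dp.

98.9%

Entropy H = −Σ p log₂ p ≈ 2.5214 bits.
Huffman merges: 1/25+3/50→1/10; 9/100+1/10→19/100; 1/10+4/25→13/50; 19/100+13/50→9/20; 27/100+7/25→11/20; 9/20+11/20→1. L = 51/20 ≈ 2.5500.
Efficiency = H/L = 2.5214/2.5500 = 98.9%.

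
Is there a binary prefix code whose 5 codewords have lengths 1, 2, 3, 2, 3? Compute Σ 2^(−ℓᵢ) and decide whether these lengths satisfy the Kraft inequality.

With common denominator 2^3 = 8: Σ 2^(−ℓᵢ) = 4/8 + 2/8 + 1/8 + 2/8 + 1/8 = 10/8 = 1.25.
Kraft's inequality requires Σ ≤ 1; here Σ = 1.25 > 1, so no such prefix code exists.

1.25; no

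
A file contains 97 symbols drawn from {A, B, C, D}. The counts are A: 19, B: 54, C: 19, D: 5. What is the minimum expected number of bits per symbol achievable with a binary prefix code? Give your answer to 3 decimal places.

1.691 bits/symbol

Probabilities are the counts divided by 97.
Repeatedly combine the two least-probable nodes; the expected code length is the sum of the merged weights.
merge 5/97 + 19/97 → 24/97
merge 19/97 + 24/97 → 43/97
merge 43/97 + 54/97 → 1
L = 24/97 + 43/97 + 1 = 164/97 ≈ 1.691 bits/symbol.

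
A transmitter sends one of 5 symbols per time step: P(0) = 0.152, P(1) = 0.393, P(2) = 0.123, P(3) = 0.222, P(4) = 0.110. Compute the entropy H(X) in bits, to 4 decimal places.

H = −Σ pᵢ log₂ pᵢ.
−0.152·log₂(0.152) = 0.4131
−0.393·log₂(0.393) = 0.5295
−0.123·log₂(0.123) = 0.3719
−0.222·log₂(0.222) = 0.4820
−0.110·log₂(0.110) = 0.3503
Sum ≈ 2.1468 → 2.1468 bits.

2.1468 bits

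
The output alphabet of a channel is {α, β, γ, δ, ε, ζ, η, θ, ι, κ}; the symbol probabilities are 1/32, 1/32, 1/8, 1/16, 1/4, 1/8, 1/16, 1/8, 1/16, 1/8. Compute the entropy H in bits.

Each probability is a power of 1/2, so log₂(1/p) is an integer.
H = Σ p·log₂(1/p) = 1/32·5 + 1/32·5 + 1/8·3 + 1/16·4 + 1/4·2 + 1/8·3 + 1/16·4 + 1/8·3 + 1/16·4 + 1/8·3 = 3.0625 bits.

3.0625 bits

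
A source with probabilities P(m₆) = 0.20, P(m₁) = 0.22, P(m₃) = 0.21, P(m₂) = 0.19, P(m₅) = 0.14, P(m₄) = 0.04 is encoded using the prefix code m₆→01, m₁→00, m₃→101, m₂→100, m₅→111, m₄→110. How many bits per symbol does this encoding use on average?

L̄ = Σ pᵢ·ℓᵢ = 0.20·2 + 0.22·2 + 0.21·3 + 0.19·3 + 0.14·3 + 0.04·3 = 2.58 bits/symbol.

2.58 bits/symbol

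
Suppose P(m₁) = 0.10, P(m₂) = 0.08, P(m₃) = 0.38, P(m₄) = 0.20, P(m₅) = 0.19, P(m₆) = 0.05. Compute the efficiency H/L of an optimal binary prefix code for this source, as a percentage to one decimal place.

97.0%

Entropy H = −Σ p log₂ p ≈ 2.2899 bits.
Huffman merges: 1/20+2/25→13/100; 1/10+13/100→23/100; 19/100+1/5→39/100; 23/100+19/50→61/100; 39/100+61/100→1. L = 59/25 ≈ 2.3600.
Efficiency = H/L = 2.2899/2.3600 = 97.0%.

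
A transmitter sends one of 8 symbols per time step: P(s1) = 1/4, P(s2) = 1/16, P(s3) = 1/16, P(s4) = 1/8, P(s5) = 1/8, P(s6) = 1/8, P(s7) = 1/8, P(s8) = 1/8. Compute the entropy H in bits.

Each probability is a power of 1/2, so log₂(1/p) is an integer.
H = Σ p·log₂(1/p) = 1/4·2 + 1/16·4 + 1/16·4 + 1/8·3 + 1/8·3 + 1/8·3 + 1/8·3 + 1/8·3 = 2.875 bits.

2.875 bits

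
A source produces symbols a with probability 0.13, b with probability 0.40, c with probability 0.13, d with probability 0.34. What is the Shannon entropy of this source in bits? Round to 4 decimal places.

1.8232 bits

H = −Σ pᵢ log₂ pᵢ.
−0.13·log₂(0.13) = 0.3826
−0.40·log₂(0.40) = 0.5288
−0.13·log₂(0.13) = 0.3826
−0.34·log₂(0.34) = 0.5292
Sum ≈ 1.8232 → 1.8232 bits.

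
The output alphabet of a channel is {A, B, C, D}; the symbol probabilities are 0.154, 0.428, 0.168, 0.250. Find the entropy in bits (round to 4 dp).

1.8720 bits

H = −Σ pᵢ log₂ pᵢ.
−0.154·log₂(0.154) = 0.4156
−0.428·log₂(0.428) = 0.5240
−0.168·log₂(0.168) = 0.4323
−0.250·log₂(0.250) = 0.5000
Sum ≈ 1.8720 → 1.8720 bits.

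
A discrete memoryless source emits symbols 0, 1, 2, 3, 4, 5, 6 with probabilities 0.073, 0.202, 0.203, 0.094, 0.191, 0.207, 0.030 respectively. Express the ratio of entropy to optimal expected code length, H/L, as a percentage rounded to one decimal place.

97.0%

Entropy H = −Σ p log₂ p ≈ 2.6077 bits.
Huffman merges: 3/100+73/1000→103/1000; 47/500+103/1000→197/1000; 191/1000+197/1000→97/250; 101/500+203/1000→81/200; 207/1000+97/250→119/200; 81/200+119/200→1. L = 336/125 ≈ 2.6880.
Efficiency = H/L = 2.6077/2.6880 = 97.0%.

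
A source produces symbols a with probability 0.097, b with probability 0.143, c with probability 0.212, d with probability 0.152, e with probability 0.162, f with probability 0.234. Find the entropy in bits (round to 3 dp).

H = −Σ pᵢ log₂ pᵢ.
−0.097·log₂(0.097) = 0.3265
−0.143·log₂(0.143) = 0.4012
−0.212·log₂(0.212) = 0.4744
−0.152·log₂(0.152) = 0.4131
−0.162·log₂(0.162) = 0.4254
−0.234·log₂(0.234) = 0.4903
Sum ≈ 2.5310 → 2.531 bits.

2.531 bits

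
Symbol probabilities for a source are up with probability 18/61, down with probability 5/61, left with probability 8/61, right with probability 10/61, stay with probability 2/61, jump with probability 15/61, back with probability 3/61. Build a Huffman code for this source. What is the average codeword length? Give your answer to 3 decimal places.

2.541 bits/symbol

Repeatedly combine the two least-probable nodes; the expected code length is the sum of the merged weights.
merge 2/61 + 3/61 → 5/61
merge 5/61 + 5/61 → 10/61
merge 8/61 + 10/61 → 18/61
merge 10/61 + 15/61 → 25/61
merge 18/61 + 18/61 → 36/61
merge 25/61 + 36/61 → 1
L = 5/61 + 10/61 + 18/61 + 25/61 + 36/61 + 1 = 155/61 ≈ 2.541 bits/symbol.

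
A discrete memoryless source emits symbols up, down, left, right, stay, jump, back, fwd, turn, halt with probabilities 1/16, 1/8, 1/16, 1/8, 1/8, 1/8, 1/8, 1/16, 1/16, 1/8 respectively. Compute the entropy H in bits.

Each probability is a power of 1/2, so log₂(1/p) is an integer.
H = Σ p·log₂(1/p) = 1/16·4 + 1/8·3 + 1/16·4 + 1/8·3 + 1/8·3 + 1/8·3 + 1/8·3 + 1/16·4 + 1/16·4 + 1/8·3 = 3.25 bits.

3.25 bits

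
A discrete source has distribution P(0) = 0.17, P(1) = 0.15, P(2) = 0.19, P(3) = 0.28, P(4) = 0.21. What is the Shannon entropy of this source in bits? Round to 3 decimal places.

2.287 bits

H = −Σ pᵢ log₂ pᵢ.
−0.17·log₂(0.17) = 0.4346
−0.15·log₂(0.15) = 0.4105
−0.19·log₂(0.19) = 0.4552
−0.28·log₂(0.28) = 0.5142
−0.21·log₂(0.21) = 0.4728
Sum ≈ 2.2874 → 2.287 bits.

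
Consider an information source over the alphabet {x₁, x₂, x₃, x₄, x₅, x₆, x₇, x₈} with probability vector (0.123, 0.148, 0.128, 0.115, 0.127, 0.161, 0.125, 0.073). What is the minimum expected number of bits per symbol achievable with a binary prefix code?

3 bits/symbol

Repeatedly combine the two least-probable nodes; the expected code length is the sum of the merged weights.
merge 73/1000 + 23/200 → 47/250
merge 123/1000 + 1/8 → 31/125
merge 127/1000 + 16/125 → 51/200
merge 37/250 + 161/1000 → 309/1000
merge 47/250 + 31/125 → 109/250
merge 51/200 + 309/1000 → 141/250
merge 109/250 + 141/250 → 1
L = 47/250 + 31/125 + 51/200 + 309/1000 + 109/250 + 141/250 + 1 = 3 bits/symbol.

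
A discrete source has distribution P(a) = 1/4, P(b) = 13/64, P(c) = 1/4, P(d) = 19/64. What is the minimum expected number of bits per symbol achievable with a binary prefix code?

Repeatedly combine the two least-probable nodes; the expected code length is the sum of the merged weights.
merge 13/64 + 1/4 → 29/64
merge 1/4 + 19/64 → 35/64
merge 29/64 + 35/64 → 1
L = 29/64 + 35/64 + 1 = 2 bits/symbol.

2 bits/symbol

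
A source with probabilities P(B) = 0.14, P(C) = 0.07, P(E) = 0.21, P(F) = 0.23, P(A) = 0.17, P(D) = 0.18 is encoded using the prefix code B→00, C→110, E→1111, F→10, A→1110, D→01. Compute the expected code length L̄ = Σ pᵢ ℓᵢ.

L̄ = Σ pᵢ·ℓᵢ = 0.14·2 + 0.07·3 + 0.21·4 + 0.23·2 + 0.17·4 + 0.18·2 = 2.83 bits/symbol.

2.83 bits/symbol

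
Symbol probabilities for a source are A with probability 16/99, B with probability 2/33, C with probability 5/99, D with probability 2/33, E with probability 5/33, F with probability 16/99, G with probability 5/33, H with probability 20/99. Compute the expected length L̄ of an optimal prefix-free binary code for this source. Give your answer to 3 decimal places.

2.909 bits/symbol

Repeatedly combine the two least-probable nodes; the expected code length is the sum of the merged weights.
merge 5/99 + 2/33 → 1/9
merge 2/33 + 1/9 → 17/99
merge 5/33 + 5/33 → 10/33
merge 16/99 + 16/99 → 32/99
merge 17/99 + 20/99 → 37/99
merge 10/33 + 32/99 → 62/99
merge 37/99 + 62/99 → 1
L = 1/9 + 17/99 + 10/33 + 32/99 + 37/99 + 62/99 + 1 = 32/11 ≈ 2.909 bits/symbol.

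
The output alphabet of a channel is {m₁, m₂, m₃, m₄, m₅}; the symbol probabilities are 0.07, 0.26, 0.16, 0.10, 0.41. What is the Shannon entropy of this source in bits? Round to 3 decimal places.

2.056 bits

H = −Σ pᵢ log₂ pᵢ.
−0.07·log₂(0.07) = 0.2686
−0.26·log₂(0.26) = 0.5053
−0.16·log₂(0.16) = 0.4230
−0.10·log₂(0.10) = 0.3322
−0.41·log₂(0.41) = 0.5274
Sum ≈ 2.0564 → 2.056 bits.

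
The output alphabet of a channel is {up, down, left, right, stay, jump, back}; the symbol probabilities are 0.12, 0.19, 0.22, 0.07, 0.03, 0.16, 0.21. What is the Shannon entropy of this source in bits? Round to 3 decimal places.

2.619 bits

H = −Σ pᵢ log₂ pᵢ.
−0.12·log₂(0.12) = 0.3671
−0.19·log₂(0.19) = 0.4552
−0.22·log₂(0.22) = 0.4806
−0.07·log₂(0.07) = 0.2686
−0.03·log₂(0.03) = 0.1518
−0.16·log₂(0.16) = 0.4230
−0.21·log₂(0.21) = 0.4728
Sum ≈ 2.6190 → 2.619 bits.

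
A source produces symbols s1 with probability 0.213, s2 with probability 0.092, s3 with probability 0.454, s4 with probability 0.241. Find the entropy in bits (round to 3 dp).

H = −Σ pᵢ log₂ pᵢ.
−0.213·log₂(0.213) = 0.4752
−0.092·log₂(0.092) = 0.3167
−0.454·log₂(0.454) = 0.5172
−0.241·log₂(0.241) = 0.4947
Sum ≈ 1.8039 → 1.804 bits.

1.804 bits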